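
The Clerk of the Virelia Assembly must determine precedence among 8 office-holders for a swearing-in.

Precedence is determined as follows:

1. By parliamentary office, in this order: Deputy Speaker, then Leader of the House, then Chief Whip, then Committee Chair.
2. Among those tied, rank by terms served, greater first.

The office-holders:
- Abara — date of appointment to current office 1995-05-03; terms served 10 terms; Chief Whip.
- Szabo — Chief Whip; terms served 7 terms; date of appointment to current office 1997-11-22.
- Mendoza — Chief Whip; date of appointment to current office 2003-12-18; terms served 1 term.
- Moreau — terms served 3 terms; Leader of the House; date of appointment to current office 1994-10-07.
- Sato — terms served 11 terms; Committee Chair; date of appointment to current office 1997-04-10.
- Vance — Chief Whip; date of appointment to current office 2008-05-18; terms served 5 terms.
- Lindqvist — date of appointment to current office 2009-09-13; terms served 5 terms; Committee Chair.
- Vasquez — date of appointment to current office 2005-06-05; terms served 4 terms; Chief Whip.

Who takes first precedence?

Moreau

By parliamentary office: Moreau (Leader of the House); then Abara, Szabo, Vance, Vasquez and Mendoza (Chief Whip); then Sato and Lindqvist (Committee Chair).
Among Abara, Szabo, Vance, Vasquez and Mendoza, by terms served (higher first): Abara (10 terms) before Szabo (7 terms) before Vance (5 terms) before Vasquez (4 terms) before Mendoza (1 term).
Among Sato and Lindqvist, by terms served (higher first): Sato (11 terms) before Lindqvist (5 terms).
Order: Moreau, Abara, Szabo, Vance, Vasquez, Mendoza, Sato, Lindqvist.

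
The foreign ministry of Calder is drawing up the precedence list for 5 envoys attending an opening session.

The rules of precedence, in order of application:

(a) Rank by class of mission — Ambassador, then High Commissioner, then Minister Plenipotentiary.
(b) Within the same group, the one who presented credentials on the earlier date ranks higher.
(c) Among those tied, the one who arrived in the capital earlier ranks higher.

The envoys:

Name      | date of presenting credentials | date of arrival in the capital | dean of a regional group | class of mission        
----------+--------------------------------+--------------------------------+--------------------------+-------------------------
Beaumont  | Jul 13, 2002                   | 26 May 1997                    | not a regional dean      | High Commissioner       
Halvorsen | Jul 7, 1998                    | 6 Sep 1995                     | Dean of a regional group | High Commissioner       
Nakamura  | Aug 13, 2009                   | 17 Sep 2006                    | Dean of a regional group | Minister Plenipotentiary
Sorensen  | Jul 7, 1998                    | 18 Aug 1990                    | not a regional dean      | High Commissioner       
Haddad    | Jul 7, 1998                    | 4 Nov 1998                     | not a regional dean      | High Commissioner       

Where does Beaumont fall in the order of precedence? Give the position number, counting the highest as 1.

4

By class of mission: Sorensen, Halvorsen, Haddad and Beaumont (High Commissioner); then Nakamura (Minister Plenipotentiary).
Among Sorensen, Halvorsen, Haddad and Beaumont, by date of presenting credentials (earlier first): Sorensen, Halvorsen and Haddad (Jul 7, 1998) before Beaumont (Jul 13, 2002).
Among Sorensen, Halvorsen and Haddad, by date of arrival in the capital (earlier first): Sorensen (18 Aug 1990) before Halvorsen (6 Sep 1995) before Haddad (4 Nov 1998).
Order: Sorensen, Halvorsen, Haddad, Beaumont, Nakamura. So position 4.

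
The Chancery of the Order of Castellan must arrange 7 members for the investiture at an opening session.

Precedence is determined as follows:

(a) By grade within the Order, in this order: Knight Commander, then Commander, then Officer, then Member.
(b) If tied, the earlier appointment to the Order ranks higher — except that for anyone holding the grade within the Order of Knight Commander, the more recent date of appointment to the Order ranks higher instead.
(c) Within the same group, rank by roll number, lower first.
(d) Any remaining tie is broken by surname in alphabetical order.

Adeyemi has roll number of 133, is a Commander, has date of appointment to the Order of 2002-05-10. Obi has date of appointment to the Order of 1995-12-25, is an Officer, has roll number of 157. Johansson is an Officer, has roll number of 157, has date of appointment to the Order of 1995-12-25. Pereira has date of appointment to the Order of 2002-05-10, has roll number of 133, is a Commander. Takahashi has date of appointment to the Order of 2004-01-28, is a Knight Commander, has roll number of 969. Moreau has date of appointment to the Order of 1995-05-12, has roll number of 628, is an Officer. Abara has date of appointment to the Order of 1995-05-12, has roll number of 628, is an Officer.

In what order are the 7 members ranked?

Takahashi, Adeyemi, Pereira, Abara, Moreau, Johansson, Obi

By grade within the Order: Takahashi (Knight Commander); then Adeyemi and Pereira (Commander); then Abara, Moreau, Johansson and Obi (Officer).
Adeyemi and Pereira both have date of appointment to the Order 2002-05-10, so the next rule applies.
Adeyemi and Pereira both have roll number 133, so the next rule applies.
Among Adeyemi and Pereira, alphabetically by surname: Adeyemi before Pereira.
Among Abara, Moreau, Johansson and Obi, by date of appointment to the Order (earlier first): Abara and Moreau (1995-05-12) before Johansson and Obi (1995-12-25).
Abara and Moreau both have roll number 628, so the next rule applies.
Among Abara and Moreau, alphabetically by surname: Abara before Moreau.
Johansson and Obi both have roll number 157, so the next rule applies.
Among Johansson and Obi, alphabetically by surname: Johansson before Obi.
Full order: Takahashi, Adeyemi, Pereira, Abara, Moreau, Johansson, Obi.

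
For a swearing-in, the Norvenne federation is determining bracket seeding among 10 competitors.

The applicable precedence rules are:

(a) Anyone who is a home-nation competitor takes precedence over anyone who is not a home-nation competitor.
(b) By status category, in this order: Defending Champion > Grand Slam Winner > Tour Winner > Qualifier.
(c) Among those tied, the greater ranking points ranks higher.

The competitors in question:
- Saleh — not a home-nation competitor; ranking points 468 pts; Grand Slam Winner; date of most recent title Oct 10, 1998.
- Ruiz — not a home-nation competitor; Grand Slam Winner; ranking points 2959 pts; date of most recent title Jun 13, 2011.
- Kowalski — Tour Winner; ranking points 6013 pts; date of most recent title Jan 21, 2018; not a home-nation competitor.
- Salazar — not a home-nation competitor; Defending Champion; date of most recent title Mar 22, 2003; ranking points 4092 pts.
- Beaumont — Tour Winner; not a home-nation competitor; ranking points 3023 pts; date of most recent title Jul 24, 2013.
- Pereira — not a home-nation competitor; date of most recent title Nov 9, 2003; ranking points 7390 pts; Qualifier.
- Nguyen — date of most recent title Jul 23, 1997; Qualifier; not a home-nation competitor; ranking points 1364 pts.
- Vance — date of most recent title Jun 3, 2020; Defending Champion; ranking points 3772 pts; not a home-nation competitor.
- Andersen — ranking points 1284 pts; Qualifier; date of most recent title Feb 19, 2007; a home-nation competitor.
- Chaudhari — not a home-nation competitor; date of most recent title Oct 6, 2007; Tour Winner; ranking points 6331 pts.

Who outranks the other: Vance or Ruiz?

Vance

By the first rule: Andersen (a home-nation competitor); then Salazar, Vance, Ruiz, Saleh, Chaudhari, Kowalski, Beaumont, Pereira and Nguyen (each not a home-nation competitor).
Among Salazar, Vance, Ruiz, Saleh, Chaudhari, Kowalski, Beaumont, Pereira and Nguyen, by status category: Salazar and Vance (Defending Champion) before Ruiz and Saleh (Grand Slam Winner) before Chaudhari, Kowalski and Beaumont (Tour Winner) before Pereira and Nguyen (Qualifier).
Among Salazar and Vance, by ranking points (higher first): Salazar (4092 pts) before Vance (3772 pts).
Among Ruiz and Saleh, by ranking points (higher first): Ruiz (2959 pts) before Saleh (468 pts).
Among Chaudhari, Kowalski and Beaumont, by ranking points (higher first): Chaudhari (6331 pts) before Kowalski (6013 pts) before Beaumont (3023 pts).
Among Pereira and Nguyen, by ranking points (higher first): Pereira (7390 pts) before Nguyen (1364 pts).
So Vance takes precedence.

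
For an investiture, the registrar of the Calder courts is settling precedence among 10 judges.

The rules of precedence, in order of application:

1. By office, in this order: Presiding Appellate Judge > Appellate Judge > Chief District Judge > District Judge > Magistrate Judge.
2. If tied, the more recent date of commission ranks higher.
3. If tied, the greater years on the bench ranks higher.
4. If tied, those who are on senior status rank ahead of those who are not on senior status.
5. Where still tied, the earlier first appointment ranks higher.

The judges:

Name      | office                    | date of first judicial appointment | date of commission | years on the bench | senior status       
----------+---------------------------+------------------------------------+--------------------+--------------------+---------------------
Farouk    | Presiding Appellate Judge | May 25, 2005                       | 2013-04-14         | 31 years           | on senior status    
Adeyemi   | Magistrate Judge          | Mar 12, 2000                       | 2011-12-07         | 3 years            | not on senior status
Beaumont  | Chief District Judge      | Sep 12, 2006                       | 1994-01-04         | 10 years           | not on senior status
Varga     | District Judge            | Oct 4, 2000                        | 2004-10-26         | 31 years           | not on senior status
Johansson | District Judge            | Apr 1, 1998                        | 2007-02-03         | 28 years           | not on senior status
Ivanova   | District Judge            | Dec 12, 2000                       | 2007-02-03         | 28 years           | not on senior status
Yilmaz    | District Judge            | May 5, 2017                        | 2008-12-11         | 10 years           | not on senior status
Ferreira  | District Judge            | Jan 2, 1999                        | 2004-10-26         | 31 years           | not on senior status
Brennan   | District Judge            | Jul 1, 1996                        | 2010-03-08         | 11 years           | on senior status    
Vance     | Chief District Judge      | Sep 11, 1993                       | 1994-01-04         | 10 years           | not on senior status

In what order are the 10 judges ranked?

Farouk, Vance, Beaumont, Brennan, Yilmaz, Johansson, Ivanova, Ferreira, Varga, Adeyemi

By office: Farouk (Presiding Appellate Judge); then Vance and Beaumont (Chief District Judge); then Brennan, Yilmaz, Johansson, Ivanova, Ferreira and Varga (District Judge); then Adeyemi (Magistrate Judge).
Vance and Beaumont both have date of commission 1994-01-04, so the next rule applies.
Vance and Beaumont both have years on the bench 10 years, so the next rule applies.
Vance and Beaumont are each not on senior status, so the next rule applies.
Among Vance and Beaumont, by date of first judicial appointment (earlier first): Vance (Sep 11, 1993) before Beaumont (Sep 12, 2006).
Among Brennan, Yilmaz, Johansson, Ivanova, Ferreira and Varga, by date of commission (later first): Brennan (2010-03-08) before Yilmaz (2008-12-11) before Johansson and Ivanova (2007-02-03) before Ferreira and Varga (2004-10-26).
Johansson and Ivanova both have years on the bench 28 years, so the next rule applies.
Johansson and Ivanova are each not on senior status, so the next rule applies.
Among Johansson and Ivanova, by date of first judicial appointment (earlier first): Johansson (Apr 1, 1998) before Ivanova (Dec 12, 2000).
Ferreira and Varga both have years on the bench 31 years, so the next rule applies.
Ferreira and Varga are each not on senior status, so the next rule applies.
Among Ferreira and Varga, by date of first judicial appointment (earlier first): Ferreira (Jan 2, 1999) before Varga (Oct 4, 2000).
Full order: Farouk, Vance, Beaumont, Brennan, Yilmaz, Johansson, Ivanova, Ferreira, Varga, Adeyemi.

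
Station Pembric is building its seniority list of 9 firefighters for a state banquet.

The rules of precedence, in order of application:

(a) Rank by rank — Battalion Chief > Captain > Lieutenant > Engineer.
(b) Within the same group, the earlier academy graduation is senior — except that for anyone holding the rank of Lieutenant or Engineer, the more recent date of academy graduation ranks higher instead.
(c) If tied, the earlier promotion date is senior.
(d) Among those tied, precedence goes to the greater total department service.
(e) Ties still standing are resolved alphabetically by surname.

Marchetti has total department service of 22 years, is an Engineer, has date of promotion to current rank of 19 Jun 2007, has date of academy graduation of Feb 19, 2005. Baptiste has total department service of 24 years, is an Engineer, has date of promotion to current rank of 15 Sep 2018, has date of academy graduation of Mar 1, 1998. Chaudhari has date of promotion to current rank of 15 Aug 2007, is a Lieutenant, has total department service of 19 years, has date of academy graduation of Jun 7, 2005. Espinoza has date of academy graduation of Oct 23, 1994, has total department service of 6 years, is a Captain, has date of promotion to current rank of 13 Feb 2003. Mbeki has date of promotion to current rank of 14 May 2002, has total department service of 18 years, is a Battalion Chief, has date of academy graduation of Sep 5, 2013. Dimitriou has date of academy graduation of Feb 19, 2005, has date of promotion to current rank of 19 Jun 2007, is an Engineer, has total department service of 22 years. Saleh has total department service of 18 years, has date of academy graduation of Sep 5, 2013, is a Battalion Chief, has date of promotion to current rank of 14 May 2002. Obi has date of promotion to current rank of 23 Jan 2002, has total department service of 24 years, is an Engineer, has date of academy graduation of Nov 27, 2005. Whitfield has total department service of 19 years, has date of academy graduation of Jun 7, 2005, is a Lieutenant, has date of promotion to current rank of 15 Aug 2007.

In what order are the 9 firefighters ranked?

Mbeki, Saleh, Espinoza, Chaudhari, Whitfield, Obi, Dimitriou, Marchetti, Baptiste

By rank: Mbeki and Saleh (Battalion Chief); then Espinoza (Captain); then Chaudhari and Whitfield (Lieutenant); then Obi, Dimitriou, Marchetti and Baptiste (Engineer).
Mbeki and Saleh both have date of academy graduation Sep 5, 2013, so the next rule applies.
Mbeki and Saleh both have date of promotion to current rank 14 May 2002, so the next rule applies.
Mbeki and Saleh both have total department service 18 years, so the next rule applies.
Among Mbeki and Saleh, alphabetically by surname: Mbeki before Saleh.
Chaudhari and Whitfield both have date of academy graduation Jun 7, 2005, so the next rule applies.
Chaudhari and Whitfield both have date of promotion to current rank 15 Aug 2007, so the next rule applies.
Chaudhari and Whitfield both have total department service 19 years, so the next rule applies.
Among Chaudhari and Whitfield, alphabetically by surname: Chaudhari before Whitfield.
Among Obi, Dimitriou, Marchetti and Baptiste, by date of academy graduation (later first) (reversed rule for this group): Obi (Nov 27, 2005) before Dimitriou and Marchetti (Feb 19, 2005) before Baptiste (Mar 1, 1998).
Dimitriou and Marchetti both have date of promotion to current rank 19 Jun 2007, so the next rule applies.
Dimitriou and Marchetti both have total department service 22 years, so the next rule applies.
Among Dimitriou and Marchetti, alphabetically by surname: Dimitriou before Marchetti.
Full order: Mbeki, Saleh, Espinoza, Chaudhari, Whitfield, Obi, Dimitriou, Marchetti, Baptiste.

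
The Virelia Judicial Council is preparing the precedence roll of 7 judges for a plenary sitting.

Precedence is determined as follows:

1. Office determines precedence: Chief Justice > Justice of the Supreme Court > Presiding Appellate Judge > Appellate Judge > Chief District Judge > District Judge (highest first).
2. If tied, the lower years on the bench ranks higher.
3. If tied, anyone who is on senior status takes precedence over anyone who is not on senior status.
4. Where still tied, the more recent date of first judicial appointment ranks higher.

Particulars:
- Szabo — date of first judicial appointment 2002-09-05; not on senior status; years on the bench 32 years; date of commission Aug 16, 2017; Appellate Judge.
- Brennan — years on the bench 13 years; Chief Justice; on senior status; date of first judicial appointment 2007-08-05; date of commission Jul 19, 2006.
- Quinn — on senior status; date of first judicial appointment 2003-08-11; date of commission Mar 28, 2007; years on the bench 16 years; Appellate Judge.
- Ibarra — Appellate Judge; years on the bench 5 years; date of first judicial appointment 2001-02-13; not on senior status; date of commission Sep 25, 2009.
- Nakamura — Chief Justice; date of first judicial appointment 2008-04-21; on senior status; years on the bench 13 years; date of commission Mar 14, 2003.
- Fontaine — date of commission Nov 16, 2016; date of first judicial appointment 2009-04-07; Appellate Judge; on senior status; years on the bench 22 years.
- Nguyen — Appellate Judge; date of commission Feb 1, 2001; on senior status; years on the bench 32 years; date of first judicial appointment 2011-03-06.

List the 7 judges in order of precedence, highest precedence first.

Nakamura, Brennan, Ibarra, Quinn, Fontaine, Nguyen, Szabo

By office: Nakamura and Brennan (Chief Justice); then Ibarra, Quinn, Fontaine, Nguyen and Szabo (Appellate Judge).
Nakamura and Brennan both have years on the bench 13 years, so the next rule applies.
Nakamura and Brennan are each on senior status, so the next rule applies.
Among Nakamura and Brennan, by date of first judicial appointment (later first): Nakamura (2008-04-21) before Brennan (2007-08-05).
Among Ibarra, Quinn, Fontaine, Nguyen and Szabo, by years on the bench (lower first): Ibarra (5 years) before Quinn (16 years) before Fontaine (22 years) before Nguyen and Szabo (32 years).
Among Nguyen and Szabo, on senior status before not on senior status: Nguyen (on senior status) before Szabo (not on senior status).
Full order: Nakamura, Brennan, Ibarra, Quinn, Fontaine, Nguyen, Szabo.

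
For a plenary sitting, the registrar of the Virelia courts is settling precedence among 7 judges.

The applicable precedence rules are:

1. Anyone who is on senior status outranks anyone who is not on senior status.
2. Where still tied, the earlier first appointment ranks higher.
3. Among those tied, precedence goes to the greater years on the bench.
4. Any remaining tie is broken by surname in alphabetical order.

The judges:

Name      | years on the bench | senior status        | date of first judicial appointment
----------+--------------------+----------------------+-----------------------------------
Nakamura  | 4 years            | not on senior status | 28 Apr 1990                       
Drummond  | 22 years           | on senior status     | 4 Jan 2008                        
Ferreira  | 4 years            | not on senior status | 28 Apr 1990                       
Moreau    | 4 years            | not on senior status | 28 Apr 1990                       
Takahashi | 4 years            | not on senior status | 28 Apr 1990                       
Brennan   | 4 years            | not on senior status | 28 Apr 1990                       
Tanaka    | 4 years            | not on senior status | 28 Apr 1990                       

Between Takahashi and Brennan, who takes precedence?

By the first rule: Drummond (on senior status); then Brennan, Ferreira, Moreau, Nakamura, Takahashi and Tanaka (each not on senior status).
Brennan, Ferreira, Moreau, Nakamura, Takahashi and Tanaka all have date of first judicial appointment 28 Apr 1990, so the next rule applies.
Brennan, Ferreira, Moreau, Nakamura, Takahashi and Tanaka all have years on the bench 4 years, so the next rule applies.
Among Brennan, Ferreira, Moreau, Nakamura, Takahashi and Tanaka, alphabetically by surname: Brennan before Ferreira before Moreau before Nakamura before Takahashi before Tanaka.
So Brennan takes precedence.

Brennan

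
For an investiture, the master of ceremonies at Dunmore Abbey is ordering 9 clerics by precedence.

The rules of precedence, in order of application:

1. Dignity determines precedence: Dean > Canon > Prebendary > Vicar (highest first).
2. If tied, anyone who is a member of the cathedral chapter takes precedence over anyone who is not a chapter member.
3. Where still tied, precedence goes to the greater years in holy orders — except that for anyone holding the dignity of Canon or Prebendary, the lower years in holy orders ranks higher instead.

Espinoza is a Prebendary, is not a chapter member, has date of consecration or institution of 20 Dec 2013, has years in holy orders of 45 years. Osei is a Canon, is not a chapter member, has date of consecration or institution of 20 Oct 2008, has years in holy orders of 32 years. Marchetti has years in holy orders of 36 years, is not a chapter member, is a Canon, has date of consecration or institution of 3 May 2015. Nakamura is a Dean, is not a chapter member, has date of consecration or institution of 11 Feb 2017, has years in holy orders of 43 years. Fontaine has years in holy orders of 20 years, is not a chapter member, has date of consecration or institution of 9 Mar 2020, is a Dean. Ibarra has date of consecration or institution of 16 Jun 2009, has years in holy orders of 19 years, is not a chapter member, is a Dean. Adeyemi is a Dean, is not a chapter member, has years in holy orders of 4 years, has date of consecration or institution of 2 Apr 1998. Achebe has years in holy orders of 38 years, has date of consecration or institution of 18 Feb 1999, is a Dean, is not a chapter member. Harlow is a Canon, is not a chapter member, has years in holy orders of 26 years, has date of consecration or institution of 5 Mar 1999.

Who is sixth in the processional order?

Harlow

By dignity: Nakamura, Achebe, Fontaine, Ibarra and Adeyemi (Dean); then Harlow, Osei and Marchetti (Canon); then Espinoza (Prebendary).
Nakamura, Achebe, Fontaine, Ibarra and Adeyemi are each not a chapter member, so the next rule applies.
Among Nakamura, Achebe, Fontaine, Ibarra and Adeyemi, by years in holy orders (higher first): Nakamura (43 years) before Achebe (38 years) before Fontaine (20 years) before Ibarra (19 years) before Adeyemi (4 years).
Harlow, Osei and Marchetti are each not a chapter member, so the next rule applies.
Among Harlow, Osei and Marchetti, by years in holy orders (lower first) (reversed rule for this group): Harlow (26 years) before Osei (32 years) before Marchetti (36 years).
Order: Nakamura, Achebe, Fontaine, Ibarra, Adeyemi, Harlow, Osei, Marchetti, Espinoza.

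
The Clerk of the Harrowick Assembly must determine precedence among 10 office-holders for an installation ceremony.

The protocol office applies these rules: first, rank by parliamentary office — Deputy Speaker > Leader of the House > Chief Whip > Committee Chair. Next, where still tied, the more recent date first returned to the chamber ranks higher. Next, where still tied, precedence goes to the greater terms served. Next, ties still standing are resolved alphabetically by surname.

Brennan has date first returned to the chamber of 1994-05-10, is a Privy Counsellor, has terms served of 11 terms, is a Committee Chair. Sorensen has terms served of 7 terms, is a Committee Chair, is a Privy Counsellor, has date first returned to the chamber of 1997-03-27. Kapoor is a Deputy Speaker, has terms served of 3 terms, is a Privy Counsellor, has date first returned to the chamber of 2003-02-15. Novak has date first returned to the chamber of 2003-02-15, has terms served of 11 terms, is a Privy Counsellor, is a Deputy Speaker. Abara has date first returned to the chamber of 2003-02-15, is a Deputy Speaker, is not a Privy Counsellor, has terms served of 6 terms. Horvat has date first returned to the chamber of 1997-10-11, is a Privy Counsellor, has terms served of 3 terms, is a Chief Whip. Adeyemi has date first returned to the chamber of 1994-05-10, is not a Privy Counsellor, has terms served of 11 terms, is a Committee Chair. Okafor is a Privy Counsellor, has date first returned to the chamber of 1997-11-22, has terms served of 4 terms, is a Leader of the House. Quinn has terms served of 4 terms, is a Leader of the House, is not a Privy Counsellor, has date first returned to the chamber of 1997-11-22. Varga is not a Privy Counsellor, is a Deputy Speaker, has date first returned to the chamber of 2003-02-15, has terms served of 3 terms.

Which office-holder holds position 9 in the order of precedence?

Adeyemi

By parliamentary office: Novak, Abara, Kapoor and Varga (Deputy Speaker); then Okafor and Quinn (Leader of the House); then Horvat (Chief Whip); then Sorensen, Adeyemi and Brennan (Committee Chair).
Novak, Abara, Kapoor and Varga all have date first returned to the chamber 2003-02-15, so the next rule applies.
Among Novak, Abara, Kapoor and Varga, by terms served (higher first): Novak (11 terms) before Abara (6 terms) before Kapoor and Varga (3 terms).
Among Kapoor and Varga, alphabetically by surname: Kapoor before Varga.
Okafor and Quinn both have date first returned to the chamber 1997-11-22, so the next rule applies.
Okafor and Quinn both have terms served 4 terms, so the next rule applies.
Among Okafor and Quinn, alphabetically by surname: Okafor before Quinn.
Among Sorensen, Adeyemi and Brennan, by date first returned to the chamber (later first): Sorensen (1997-03-27) before Adeyemi and Brennan (1994-05-10).
Adeyemi and Brennan both have terms served 11 terms, so the next rule applies.
Among Adeyemi and Brennan, alphabetically by surname: Adeyemi before Brennan.
Order: Novak, Abara, Kapoor, Varga, Okafor, Quinn, Horvat, Sorensen, Adeyemi, Brennan.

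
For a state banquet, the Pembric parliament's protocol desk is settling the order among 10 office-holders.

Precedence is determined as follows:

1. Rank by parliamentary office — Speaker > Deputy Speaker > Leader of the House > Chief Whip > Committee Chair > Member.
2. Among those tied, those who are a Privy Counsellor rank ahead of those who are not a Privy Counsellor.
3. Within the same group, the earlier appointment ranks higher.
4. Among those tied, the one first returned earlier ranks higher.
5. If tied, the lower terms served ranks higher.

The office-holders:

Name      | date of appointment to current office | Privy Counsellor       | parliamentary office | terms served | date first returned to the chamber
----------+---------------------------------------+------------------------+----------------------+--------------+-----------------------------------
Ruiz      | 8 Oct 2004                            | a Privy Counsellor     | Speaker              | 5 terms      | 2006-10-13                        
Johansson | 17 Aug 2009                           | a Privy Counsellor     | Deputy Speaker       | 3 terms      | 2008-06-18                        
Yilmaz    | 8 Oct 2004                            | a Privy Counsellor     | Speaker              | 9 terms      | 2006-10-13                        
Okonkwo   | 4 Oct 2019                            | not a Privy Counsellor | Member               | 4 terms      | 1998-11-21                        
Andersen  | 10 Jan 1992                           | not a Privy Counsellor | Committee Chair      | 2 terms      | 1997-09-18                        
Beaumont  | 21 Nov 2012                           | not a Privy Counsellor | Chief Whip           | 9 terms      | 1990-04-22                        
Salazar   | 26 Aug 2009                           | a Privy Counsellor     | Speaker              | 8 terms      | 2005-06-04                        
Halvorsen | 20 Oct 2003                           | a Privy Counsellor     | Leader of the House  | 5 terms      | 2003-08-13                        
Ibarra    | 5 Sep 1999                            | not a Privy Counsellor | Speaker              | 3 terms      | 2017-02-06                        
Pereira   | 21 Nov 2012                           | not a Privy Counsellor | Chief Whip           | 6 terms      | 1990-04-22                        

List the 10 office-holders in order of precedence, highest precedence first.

Ruiz, Yilmaz, Salazar, Ibarra, Johansson, Halvorsen, Pereira, Beaumont, Andersen, Okonkwo

By parliamentary office: Ruiz, Yilmaz, Salazar and Ibarra (Speaker); then Johansson (Deputy Speaker); then Halvorsen (Leader of the House); then Pereira and Beaumont (Chief Whip); then Andersen (Committee Chair); then Okonkwo (Member).
Among Ruiz, Yilmaz, Salazar and Ibarra, a Privy Counsellor before not a Privy Counsellor: Ruiz, Yilmaz and Salazar (a Privy Counsellor) before Ibarra (not a Privy Counsellor).
Among Ruiz, Yilmaz and Salazar, by date of appointment to current office (earlier first): Ruiz and Yilmaz (8 Oct 2004) before Salazar (26 Aug 2009).
Ruiz and Yilmaz both have date first returned to the chamber 2006-10-13, so the next rule applies.
Among Ruiz and Yilmaz, by terms served (lower first): Ruiz (5 terms) before Yilmaz (9 terms).
Pereira and Beaumont are each not a Privy Counsellor, so the next rule applies.
Pereira and Beaumont both have date of appointment to current office 21 Nov 2012, so the next rule applies.
Pereira and Beaumont both have date first returned to the chamber 1990-04-22, so the next rule applies.
Among Pereira and Beaumont, by terms served (lower first): Pereira (6 terms) before Beaumont (9 terms).
Full order: Ruiz, Yilmaz, Salazar, Ibarra, Johansson, Halvorsen, Pereira, Beaumont, Andersen, Okonkwo.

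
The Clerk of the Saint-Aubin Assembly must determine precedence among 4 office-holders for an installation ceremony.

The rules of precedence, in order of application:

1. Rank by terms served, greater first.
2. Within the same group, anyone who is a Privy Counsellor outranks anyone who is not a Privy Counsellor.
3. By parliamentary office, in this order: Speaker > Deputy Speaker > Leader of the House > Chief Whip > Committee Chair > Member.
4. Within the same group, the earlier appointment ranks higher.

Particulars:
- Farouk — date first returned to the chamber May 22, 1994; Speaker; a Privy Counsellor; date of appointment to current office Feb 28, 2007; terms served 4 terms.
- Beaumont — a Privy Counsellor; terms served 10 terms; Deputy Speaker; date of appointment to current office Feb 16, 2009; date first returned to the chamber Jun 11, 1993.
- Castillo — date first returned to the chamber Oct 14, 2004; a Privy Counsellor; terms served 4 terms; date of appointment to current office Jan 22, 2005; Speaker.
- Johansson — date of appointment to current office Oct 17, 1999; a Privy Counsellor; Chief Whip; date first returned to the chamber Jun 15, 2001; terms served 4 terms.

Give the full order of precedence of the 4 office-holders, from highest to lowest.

By terms served (higher first): Beaumont (10 terms); then Castillo, Farouk and Johansson (each 4 terms).
Castillo, Farouk and Johansson are each a Privy Counsellor, so the next rule applies.
Among Castillo, Farouk and Johansson, by parliamentary office: Castillo and Farouk (Speaker) before Johansson (Chief Whip).
Among Castillo and Farouk, by date of appointment to current office (earlier first): Castillo (Jan 22, 2005) before Farouk (Feb 28, 2007).
Full order: Beaumont, Castillo, Farouk, Johansson.

Beaumont, Castillo, Farouk, Johansson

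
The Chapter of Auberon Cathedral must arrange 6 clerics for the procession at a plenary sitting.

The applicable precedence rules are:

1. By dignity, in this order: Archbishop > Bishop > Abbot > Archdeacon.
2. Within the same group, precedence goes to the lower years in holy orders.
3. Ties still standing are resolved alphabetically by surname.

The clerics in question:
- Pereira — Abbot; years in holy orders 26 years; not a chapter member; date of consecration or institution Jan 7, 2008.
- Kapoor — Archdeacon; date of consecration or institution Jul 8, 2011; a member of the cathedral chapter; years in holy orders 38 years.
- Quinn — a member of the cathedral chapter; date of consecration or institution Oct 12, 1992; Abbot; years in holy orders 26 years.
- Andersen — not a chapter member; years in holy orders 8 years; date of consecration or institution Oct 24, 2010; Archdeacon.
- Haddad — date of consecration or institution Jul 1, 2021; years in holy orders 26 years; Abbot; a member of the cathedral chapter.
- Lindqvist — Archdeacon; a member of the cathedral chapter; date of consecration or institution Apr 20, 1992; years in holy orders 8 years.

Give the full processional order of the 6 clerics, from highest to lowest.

By dignity: Haddad, Pereira and Quinn (Abbot); then Andersen, Lindqvist and Kapoor (Archdeacon).
Haddad, Pereira and Quinn all have years in holy orders 26 years, so the next rule applies.
Among Haddad, Pereira and Quinn, alphabetically by surname: Haddad before Pereira before Quinn.
Among Andersen, Lindqvist and Kapoor, by years in holy orders (lower first): Andersen and Lindqvist (8 years) before Kapoor (38 years).
Among Andersen and Lindqvist, alphabetically by surname: Andersen before Lindqvist.
Full order: Haddad, Pereira, Quinn, Andersen, Lindqvist, Kapoor.

Haddad, Pereira, Quinn, Andersen, Lindqvist, Kapoor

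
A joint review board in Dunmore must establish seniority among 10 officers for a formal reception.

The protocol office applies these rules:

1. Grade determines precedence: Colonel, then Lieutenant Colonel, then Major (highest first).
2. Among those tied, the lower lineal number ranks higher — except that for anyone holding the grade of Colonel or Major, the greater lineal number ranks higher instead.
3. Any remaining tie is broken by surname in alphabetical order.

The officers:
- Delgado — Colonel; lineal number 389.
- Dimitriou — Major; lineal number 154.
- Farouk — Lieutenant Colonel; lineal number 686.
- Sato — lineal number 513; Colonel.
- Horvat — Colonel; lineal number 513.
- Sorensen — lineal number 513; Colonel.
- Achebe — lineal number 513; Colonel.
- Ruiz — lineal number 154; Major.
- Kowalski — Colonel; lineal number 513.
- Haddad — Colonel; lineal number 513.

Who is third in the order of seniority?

Horvat

By grade: Achebe, Haddad, Horvat, Kowalski, Sato, Sorensen and Delgado (Colonel); then Farouk (Lieutenant Colonel); then Dimitriou and Ruiz (Major).
Among Achebe, Haddad, Horvat, Kowalski, Sato, Sorensen and Delgado, by lineal number (higher first) (reversed rule for this group): Achebe, Haddad, Horvat, Kowalski, Sato and Sorensen (513) before Delgado (389).
Among Achebe, Haddad, Horvat, Kowalski, Sato and Sorensen, alphabetically by surname: Achebe before Haddad before Horvat before Kowalski before Sato before Sorensen.
Dimitriou and Ruiz both have lineal number 154, so the next rule applies.
Among Dimitriou and Ruiz, alphabetically by surname: Dimitriou before Ruiz.
Order: Achebe, Haddad, Horvat, Kowalski, Sato, Sorensen, Delgado, Farouk, Dimitriou, Ruiz.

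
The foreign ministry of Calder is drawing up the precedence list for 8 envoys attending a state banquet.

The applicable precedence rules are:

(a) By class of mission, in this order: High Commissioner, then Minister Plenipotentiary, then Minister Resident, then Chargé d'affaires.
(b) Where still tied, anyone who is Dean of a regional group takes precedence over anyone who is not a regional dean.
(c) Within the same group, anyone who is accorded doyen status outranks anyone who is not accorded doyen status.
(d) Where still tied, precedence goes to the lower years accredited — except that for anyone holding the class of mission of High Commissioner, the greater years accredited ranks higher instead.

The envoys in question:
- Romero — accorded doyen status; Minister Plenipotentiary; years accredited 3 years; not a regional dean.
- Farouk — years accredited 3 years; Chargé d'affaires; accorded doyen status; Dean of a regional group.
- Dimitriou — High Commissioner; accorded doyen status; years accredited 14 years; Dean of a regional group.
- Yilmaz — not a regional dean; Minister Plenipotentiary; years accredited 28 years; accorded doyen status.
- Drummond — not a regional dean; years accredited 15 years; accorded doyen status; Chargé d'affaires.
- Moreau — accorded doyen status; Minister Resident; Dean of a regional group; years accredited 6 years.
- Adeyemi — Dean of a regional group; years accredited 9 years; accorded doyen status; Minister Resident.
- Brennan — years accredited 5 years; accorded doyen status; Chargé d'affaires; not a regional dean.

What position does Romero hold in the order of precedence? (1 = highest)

By class of mission: Dimitriou (High Commissioner); then Romero and Yilmaz (Minister Plenipotentiary); then Moreau and Adeyemi (Minister Resident); then Farouk, Brennan and Drummond (Chargé d'affaires).
Romero and Yilmaz are each not a regional dean, so the next rule applies.
Romero and Yilmaz are each accorded doyen status, so the next rule applies.
Among Romero and Yilmaz, by years accredited (lower first): Romero (3 years) before Yilmaz (28 years).
Moreau and Adeyemi are each Dean of a regional group, so the next rule applies.
Moreau and Adeyemi are each accorded doyen status, so the next rule applies.
Among Moreau and Adeyemi, by years accredited (lower first): Moreau (6 years) before Adeyemi (9 years).
Among Farouk, Brennan and Drummond, Dean of a regional group before not a regional dean: Farouk (Dean of a regional group) before Brennan and Drummond (not a regional dean).
Brennan and Drummond are each accorded doyen status, so the next rule applies.
Among Brennan and Drummond, by years accredited (lower first): Brennan (5 years) before Drummond (15 years).
Order: Dimitriou, Romero, Yilmaz, Moreau, Adeyemi, Farouk, Brennan, Drummond. So position 2.

2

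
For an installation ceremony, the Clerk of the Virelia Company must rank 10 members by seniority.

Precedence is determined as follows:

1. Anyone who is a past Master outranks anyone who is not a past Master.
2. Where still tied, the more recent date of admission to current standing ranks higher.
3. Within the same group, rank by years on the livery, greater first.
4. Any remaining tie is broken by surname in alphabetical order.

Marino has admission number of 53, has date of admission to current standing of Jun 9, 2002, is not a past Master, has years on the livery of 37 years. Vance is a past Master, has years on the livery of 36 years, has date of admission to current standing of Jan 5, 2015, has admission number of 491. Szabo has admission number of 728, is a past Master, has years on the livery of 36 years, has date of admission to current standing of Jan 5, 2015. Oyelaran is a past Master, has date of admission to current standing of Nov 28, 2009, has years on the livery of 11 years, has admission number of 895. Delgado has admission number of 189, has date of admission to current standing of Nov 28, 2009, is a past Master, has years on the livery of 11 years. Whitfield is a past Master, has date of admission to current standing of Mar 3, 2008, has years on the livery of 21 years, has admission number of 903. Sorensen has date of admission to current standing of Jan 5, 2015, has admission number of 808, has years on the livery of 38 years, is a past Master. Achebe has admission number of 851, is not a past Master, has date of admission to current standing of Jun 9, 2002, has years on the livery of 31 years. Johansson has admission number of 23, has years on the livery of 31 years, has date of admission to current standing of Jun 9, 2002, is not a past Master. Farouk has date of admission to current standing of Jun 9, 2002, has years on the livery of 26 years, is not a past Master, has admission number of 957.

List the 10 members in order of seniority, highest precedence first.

Sorensen, Szabo, Vance, Delgado, Oyelaran, Whitfield, Marino, Achebe, Johansson, Farouk

By the first rule: Sorensen, Szabo, Vance, Delgado, Oyelaran and Whitfield (each a past Master); then Marino, Achebe, Johansson and Farouk (each not a past Master).
Among Sorensen, Szabo, Vance, Delgado, Oyelaran and Whitfield, by date of admission to current standing (later first): Sorensen, Szabo and Vance (Jan 5, 2015) before Delgado and Oyelaran (Nov 28, 2009) before Whitfield (Mar 3, 2008).
Among Sorensen, Szabo and Vance, by years on the livery (higher first): Sorensen (38 years) before Szabo and Vance (36 years).
Among Szabo and Vance, alphabetically by surname: Szabo before Vance.
Delgado and Oyelaran both have years on the livery 11 years, so the next rule applies.
Among Delgado and Oyelaran, alphabetically by surname: Delgado before Oyelaran.
Marino, Achebe, Johansson and Farouk all have date of admission to current standing Jun 9, 2002, so the next rule applies.
Among Marino, Achebe, Johansson and Farouk, by years on the livery (higher first): Marino (37 years) before Achebe and Johansson (31 years) before Farouk (26 years).
Among Achebe and Johansson, alphabetically by surname: Achebe before Johansson.
Full order: Sorensen, Szabo, Vance, Delgado, Oyelaran, Whitfield, Marino, Achebe, Johansson, Farouk.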